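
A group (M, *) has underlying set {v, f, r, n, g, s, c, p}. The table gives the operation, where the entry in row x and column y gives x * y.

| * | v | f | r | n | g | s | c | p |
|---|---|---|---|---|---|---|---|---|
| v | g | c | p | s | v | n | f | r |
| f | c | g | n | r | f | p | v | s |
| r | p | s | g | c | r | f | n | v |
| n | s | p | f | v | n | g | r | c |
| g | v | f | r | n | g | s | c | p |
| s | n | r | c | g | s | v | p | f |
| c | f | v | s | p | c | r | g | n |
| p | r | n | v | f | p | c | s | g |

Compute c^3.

c^1 = c
c^2 = c * c = g
c^3 = g * c = c

c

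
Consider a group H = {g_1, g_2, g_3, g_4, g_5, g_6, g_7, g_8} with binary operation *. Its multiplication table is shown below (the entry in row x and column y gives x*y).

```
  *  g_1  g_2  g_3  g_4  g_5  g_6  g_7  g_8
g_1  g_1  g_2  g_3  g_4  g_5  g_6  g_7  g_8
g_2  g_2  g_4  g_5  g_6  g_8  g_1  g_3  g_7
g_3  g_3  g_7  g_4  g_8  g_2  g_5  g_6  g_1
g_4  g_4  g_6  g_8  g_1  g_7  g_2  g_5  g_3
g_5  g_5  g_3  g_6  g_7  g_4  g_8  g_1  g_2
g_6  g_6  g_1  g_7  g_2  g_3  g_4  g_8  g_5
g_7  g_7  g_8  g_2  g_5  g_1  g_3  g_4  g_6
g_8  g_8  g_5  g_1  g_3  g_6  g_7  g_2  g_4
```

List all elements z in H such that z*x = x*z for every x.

{g_1, g_4}

An element z is central iff its row equals its column in the table.
For g_5: g_5*g_8 = g_2 ≠ g_6 = g_8*g_5, so g_5 ∉ Z.
Checking each element this way leaves Z(H) = {g_1, g_4}.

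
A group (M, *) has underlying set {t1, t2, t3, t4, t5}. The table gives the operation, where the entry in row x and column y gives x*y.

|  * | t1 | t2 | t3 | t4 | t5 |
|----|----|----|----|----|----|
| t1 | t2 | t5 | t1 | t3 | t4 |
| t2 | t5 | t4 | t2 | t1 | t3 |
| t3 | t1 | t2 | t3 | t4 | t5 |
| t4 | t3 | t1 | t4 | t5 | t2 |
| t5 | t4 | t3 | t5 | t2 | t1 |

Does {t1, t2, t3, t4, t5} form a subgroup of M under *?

{t1, t2, t3, t4, t5} contains the identity t3.
Checking products: every product of two elements of {t1, t2, t3, t4, t5} (read from the table) lies in {t1, t2, t3, t4, t5}, so the set is closed.
In a finite group, a nonempty closed subset is a subgroup. So {t1, t2, t3, t4, t5} ≤ M.

Yes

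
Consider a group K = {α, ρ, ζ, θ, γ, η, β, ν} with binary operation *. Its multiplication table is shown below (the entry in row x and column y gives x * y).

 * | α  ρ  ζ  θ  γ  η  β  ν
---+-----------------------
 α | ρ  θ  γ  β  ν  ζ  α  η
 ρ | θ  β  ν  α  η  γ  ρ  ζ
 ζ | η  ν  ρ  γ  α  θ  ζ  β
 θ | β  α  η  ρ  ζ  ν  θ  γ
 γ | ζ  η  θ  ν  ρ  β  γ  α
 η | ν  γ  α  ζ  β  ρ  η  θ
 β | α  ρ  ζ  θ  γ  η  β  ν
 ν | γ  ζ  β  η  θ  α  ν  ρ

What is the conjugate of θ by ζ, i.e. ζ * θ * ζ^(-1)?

The identity is β. In row ζ, the entry β sits in column ν, so ζ^(-1) = ν.
ζ * θ = γ
γ * ν = α

α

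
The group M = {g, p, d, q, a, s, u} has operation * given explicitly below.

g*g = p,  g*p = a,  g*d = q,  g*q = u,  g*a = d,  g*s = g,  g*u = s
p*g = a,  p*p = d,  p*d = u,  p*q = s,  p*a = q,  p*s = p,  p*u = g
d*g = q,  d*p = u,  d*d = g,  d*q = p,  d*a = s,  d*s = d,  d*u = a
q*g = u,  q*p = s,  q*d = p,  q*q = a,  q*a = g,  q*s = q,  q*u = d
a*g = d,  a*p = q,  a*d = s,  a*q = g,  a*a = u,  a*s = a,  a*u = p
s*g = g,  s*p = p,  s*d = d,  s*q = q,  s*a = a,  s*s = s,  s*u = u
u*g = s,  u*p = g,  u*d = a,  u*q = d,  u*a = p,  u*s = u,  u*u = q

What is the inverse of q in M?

First locate the identity: row s matches the header, so s is the identity.
Scan row q for s: q * p = s. Hence q^(-1) = p.

p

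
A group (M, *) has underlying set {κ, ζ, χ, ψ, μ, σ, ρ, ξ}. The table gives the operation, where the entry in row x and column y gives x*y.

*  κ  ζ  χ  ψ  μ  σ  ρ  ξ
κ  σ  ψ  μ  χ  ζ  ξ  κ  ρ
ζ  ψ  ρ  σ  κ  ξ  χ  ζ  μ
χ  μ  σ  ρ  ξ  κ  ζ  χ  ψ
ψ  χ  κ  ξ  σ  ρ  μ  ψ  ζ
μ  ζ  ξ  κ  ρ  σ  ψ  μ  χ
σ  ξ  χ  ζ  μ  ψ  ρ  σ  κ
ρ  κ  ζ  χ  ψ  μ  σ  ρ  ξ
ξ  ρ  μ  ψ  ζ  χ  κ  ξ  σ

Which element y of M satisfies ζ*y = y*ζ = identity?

ζ

First locate the identity: row ρ matches the header, so ρ is the identity.
Scan row ζ for ρ: ζ*ζ = ρ. Hence ζ^(-1) = ζ.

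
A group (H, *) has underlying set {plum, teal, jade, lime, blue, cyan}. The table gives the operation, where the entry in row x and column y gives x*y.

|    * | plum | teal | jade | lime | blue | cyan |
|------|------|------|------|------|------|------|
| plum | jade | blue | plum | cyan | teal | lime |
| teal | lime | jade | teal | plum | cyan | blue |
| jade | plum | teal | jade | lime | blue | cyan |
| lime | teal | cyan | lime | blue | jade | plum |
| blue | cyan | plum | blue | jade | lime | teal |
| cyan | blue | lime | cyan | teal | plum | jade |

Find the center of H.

An element z is central iff its row equals its column in the table.
For teal: teal*lime = plum ≠ cyan = lime*teal, so teal ∉ Z.
Checking each element this way leaves Z(H) = {jade}.

{jade}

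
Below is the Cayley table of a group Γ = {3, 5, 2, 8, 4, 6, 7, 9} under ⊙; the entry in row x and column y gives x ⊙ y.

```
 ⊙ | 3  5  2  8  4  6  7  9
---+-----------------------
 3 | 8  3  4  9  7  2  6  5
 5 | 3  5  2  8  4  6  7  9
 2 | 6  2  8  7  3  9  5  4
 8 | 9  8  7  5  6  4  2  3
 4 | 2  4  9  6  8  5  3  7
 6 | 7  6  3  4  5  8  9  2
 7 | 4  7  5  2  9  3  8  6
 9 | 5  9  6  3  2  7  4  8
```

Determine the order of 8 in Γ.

2

The identity element is 5 (its row matches the header).
8^1 = 8
8^2 = 8 ⊙ 8 = 5
The first power of 8 equal to the identity is 8^2, so ord(8) = 2.
(Structurally, Γ here is isomorphic to the quaternion group Q_8.)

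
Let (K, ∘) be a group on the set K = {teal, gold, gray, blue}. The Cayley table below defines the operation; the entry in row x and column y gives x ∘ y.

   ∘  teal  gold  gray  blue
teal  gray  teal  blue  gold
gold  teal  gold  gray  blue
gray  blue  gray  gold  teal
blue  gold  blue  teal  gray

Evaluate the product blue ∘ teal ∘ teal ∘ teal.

gray

blue ∘ teal = gold
gold ∘ teal = teal
teal ∘ teal = gray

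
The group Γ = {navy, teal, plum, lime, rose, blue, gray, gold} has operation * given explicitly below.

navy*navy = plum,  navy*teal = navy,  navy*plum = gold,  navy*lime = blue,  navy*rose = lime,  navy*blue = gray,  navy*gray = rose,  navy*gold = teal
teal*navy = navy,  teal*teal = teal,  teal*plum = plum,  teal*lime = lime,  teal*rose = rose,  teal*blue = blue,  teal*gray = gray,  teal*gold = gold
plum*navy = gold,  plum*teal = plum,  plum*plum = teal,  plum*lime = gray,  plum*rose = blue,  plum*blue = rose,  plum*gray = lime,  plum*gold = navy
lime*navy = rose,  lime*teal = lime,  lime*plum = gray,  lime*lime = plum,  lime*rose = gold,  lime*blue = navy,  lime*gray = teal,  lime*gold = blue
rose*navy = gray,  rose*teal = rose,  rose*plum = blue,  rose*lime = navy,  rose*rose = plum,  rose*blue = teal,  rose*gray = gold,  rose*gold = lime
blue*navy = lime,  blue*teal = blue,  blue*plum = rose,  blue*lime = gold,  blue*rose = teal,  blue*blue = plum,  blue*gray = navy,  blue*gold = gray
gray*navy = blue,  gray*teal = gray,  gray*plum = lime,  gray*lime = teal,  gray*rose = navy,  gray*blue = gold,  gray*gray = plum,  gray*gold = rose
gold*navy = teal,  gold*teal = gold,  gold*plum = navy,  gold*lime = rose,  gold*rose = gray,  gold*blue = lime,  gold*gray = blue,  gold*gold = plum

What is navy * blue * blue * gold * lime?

gray

navy * blue = gray
gray * blue = gold
gold * gold = plum
plum * lime = gray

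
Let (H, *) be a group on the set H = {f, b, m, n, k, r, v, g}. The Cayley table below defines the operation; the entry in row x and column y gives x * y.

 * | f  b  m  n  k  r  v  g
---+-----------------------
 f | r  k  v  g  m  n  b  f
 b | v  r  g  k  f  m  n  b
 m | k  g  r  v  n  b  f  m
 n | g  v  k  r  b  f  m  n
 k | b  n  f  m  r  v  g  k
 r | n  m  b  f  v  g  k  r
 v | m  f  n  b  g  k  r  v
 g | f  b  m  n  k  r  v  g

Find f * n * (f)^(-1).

The identity is g. In row f, the entry g sits in column n, so f^(-1) = n.
f * n = g
g * n = n

n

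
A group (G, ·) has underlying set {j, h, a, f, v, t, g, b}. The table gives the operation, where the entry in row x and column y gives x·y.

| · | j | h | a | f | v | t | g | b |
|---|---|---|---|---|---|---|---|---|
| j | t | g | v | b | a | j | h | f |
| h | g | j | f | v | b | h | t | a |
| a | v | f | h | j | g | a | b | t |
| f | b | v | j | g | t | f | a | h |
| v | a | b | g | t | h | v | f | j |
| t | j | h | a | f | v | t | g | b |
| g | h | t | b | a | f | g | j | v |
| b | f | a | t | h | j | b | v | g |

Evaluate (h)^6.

j

h^1 = h
h^2 = h·h = j
h^3 = j·h = g
h^4 = g·h = t
h^5 = t·h = h
h^6 = h·h = j
(Structurally, G here is isomorphic to the cyclic group Z_8.)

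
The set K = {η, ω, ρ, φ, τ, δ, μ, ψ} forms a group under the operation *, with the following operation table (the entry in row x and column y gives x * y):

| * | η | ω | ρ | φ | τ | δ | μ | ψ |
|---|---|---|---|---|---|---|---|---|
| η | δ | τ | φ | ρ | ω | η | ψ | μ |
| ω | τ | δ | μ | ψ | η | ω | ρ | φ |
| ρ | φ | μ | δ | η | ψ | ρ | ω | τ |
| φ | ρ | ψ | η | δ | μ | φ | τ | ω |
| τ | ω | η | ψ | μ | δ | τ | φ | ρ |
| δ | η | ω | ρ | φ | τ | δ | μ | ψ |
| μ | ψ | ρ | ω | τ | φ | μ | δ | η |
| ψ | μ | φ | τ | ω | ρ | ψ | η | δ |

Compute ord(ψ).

2

The identity element is δ (its row matches the header).
ψ^1 = ψ
ψ^2 = ψ * ψ = δ
The first power of ψ equal to the identity is ψ^2, so ord(ψ) = 2.
(Structurally, K here is isomorphic to the elementary abelian group (Z_2)^3.)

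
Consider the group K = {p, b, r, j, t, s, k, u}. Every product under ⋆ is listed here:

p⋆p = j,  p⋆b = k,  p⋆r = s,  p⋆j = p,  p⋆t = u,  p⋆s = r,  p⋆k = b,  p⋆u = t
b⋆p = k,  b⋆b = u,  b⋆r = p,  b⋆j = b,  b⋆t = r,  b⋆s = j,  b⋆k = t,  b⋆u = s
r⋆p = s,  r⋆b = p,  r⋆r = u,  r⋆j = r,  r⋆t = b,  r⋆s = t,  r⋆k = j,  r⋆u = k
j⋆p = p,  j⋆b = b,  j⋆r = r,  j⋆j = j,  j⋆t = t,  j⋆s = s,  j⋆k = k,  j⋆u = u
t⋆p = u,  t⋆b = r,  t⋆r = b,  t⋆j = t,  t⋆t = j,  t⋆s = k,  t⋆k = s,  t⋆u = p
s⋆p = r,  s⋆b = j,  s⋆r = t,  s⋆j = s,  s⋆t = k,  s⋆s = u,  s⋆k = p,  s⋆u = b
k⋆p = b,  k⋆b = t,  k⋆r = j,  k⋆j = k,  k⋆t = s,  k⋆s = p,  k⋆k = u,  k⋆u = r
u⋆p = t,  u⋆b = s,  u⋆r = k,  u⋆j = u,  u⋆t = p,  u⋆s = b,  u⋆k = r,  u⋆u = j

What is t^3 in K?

t^1 = t
t^2 = t ⋆ t = j
t^3 = j ⋆ t = t

t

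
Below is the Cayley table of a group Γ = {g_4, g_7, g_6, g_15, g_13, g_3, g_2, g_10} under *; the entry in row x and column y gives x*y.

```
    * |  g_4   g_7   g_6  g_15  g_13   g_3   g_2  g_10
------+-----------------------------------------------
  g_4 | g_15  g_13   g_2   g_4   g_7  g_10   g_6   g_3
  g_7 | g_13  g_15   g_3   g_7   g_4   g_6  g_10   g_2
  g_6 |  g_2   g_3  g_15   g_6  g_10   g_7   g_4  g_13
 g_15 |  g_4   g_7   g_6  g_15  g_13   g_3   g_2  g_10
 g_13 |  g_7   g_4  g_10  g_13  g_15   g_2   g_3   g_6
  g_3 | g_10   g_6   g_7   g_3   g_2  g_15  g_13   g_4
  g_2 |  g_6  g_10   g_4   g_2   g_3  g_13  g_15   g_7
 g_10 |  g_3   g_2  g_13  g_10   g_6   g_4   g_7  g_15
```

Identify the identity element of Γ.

g_15

The identity e satisfies e*x = x for all x, so its row in the table reproduces the column headers.
Row g_15 reads: g_4, g_7, g_6, g_15, g_13, g_3, g_2, g_10 — exactly the header order. So g_15 is the identity.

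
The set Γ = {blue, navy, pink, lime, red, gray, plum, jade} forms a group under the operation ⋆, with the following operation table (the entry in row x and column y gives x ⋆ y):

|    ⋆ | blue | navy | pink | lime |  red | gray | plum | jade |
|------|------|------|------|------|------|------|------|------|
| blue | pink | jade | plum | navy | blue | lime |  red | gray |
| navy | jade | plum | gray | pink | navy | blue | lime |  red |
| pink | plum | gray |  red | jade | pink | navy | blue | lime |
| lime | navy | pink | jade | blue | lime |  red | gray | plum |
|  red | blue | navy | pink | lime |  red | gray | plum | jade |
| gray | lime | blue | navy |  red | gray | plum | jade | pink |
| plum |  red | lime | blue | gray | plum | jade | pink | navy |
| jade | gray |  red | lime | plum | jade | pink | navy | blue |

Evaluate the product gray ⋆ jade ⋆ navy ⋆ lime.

red

gray ⋆ jade = pink
pink ⋆ navy = gray
gray ⋆ lime = red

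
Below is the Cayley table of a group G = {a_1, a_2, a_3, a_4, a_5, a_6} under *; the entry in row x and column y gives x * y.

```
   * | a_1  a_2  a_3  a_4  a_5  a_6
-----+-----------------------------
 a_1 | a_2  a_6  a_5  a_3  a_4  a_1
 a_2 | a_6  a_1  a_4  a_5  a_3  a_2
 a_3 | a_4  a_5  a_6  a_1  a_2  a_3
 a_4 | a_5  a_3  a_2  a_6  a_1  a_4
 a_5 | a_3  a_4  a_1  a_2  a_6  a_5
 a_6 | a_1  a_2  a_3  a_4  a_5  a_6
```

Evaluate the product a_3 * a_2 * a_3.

a_1

a_3 * a_2 = a_5
a_5 * a_3 = a_1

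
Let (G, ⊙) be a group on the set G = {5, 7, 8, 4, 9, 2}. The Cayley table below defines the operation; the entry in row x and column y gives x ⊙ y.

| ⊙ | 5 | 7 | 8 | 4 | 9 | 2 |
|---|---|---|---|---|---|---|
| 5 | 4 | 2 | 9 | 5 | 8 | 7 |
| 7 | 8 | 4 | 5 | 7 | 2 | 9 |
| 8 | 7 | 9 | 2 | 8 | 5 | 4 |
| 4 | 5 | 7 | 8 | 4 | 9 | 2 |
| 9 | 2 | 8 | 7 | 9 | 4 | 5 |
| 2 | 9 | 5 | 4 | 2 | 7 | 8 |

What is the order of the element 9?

2

The identity element is 4 (its row matches the header).
9^1 = 9
9^2 = 9 ⊙ 9 = 4
The first power of 9 equal to the identity is 9^2, so ord(9) = 2.
(Structurally, G here is isomorphic to the symmetric group S_3.)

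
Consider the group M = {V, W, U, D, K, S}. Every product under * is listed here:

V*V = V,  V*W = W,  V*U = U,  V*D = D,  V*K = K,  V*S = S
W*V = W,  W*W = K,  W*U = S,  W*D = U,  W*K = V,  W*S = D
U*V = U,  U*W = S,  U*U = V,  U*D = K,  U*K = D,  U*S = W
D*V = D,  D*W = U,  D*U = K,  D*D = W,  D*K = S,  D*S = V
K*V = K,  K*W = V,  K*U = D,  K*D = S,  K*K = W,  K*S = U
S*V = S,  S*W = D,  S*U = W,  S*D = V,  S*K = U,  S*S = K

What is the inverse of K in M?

W

First locate the identity: row V matches the header, so V is the identity.
Scan row K for V: K*W = V. Hence K^(-1) = W.
(Structurally, M here is isomorphic to the cyclic group Z_6.)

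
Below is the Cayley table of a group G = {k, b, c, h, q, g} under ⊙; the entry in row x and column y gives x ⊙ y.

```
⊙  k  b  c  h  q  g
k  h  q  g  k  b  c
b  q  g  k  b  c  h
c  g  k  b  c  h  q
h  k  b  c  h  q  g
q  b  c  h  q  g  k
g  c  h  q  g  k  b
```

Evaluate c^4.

g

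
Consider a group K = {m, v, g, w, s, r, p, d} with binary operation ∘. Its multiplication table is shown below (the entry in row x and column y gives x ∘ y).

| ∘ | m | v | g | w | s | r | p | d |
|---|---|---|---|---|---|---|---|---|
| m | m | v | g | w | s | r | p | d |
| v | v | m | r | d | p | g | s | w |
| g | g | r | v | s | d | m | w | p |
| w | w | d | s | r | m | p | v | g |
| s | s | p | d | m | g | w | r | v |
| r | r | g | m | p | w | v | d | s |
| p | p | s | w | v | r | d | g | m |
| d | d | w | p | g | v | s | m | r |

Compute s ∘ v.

p

Read row s, column v: s ∘ v = p.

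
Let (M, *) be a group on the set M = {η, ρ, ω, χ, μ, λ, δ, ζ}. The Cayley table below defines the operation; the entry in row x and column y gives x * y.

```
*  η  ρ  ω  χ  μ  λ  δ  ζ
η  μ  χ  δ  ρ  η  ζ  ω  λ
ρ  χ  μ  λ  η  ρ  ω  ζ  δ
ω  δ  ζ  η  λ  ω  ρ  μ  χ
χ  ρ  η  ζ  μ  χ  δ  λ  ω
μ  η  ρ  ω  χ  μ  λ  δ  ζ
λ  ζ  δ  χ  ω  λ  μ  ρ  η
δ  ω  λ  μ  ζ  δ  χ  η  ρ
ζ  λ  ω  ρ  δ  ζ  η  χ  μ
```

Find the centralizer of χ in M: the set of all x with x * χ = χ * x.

Compare row χ with column χ entry by entry.
ρ * χ = η = χ * ρ, so ρ commutes with χ.
ω * χ = λ but χ * ω = ζ, so ω does not.
Collecting the elements that commute with χ: C(χ) = {η, μ, ρ, χ}.

{η, μ, ρ, χ}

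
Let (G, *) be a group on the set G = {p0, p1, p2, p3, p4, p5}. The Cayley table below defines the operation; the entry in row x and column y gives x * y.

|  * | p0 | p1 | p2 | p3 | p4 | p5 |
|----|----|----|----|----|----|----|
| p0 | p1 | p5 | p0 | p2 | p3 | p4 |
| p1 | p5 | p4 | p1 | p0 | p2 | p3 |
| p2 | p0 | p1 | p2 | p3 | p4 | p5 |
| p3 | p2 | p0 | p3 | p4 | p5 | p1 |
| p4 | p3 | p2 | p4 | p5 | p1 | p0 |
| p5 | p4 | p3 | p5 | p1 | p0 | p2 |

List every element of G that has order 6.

Identity is p2. Compute the order of each non-identity element by repeated multiplication:
  p0: p0 → p1 → p5 → p4 → p3 → p2  (order 6)
  p1: p1 → p4 → p2  (order 3)
  p3: p3 → p4 → p5 → p1 → p0 → p2  (order 6)
  p4: p4 → p1 → p2  (order 3)
  p5: p5 → p2  (order 2)
Elements of order 6: {p0, p3}.
(Structurally, G here is isomorphic to the cyclic group Z_6.)

{p0, p3}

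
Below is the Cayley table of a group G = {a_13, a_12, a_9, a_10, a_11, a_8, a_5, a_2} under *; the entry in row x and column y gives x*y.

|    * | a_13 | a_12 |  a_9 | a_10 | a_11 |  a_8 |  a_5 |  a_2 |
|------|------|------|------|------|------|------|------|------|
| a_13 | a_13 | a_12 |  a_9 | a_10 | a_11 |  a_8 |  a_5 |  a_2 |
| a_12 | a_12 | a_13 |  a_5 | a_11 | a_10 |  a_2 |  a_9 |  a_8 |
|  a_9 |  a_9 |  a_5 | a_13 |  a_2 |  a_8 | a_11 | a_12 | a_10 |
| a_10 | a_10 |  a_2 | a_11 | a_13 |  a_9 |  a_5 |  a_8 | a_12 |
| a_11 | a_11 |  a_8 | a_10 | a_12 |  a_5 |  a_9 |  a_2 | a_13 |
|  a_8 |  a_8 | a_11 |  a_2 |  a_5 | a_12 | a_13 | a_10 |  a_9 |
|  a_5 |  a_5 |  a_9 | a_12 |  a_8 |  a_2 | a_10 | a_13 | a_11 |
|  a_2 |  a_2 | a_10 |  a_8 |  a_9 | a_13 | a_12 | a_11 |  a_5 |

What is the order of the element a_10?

2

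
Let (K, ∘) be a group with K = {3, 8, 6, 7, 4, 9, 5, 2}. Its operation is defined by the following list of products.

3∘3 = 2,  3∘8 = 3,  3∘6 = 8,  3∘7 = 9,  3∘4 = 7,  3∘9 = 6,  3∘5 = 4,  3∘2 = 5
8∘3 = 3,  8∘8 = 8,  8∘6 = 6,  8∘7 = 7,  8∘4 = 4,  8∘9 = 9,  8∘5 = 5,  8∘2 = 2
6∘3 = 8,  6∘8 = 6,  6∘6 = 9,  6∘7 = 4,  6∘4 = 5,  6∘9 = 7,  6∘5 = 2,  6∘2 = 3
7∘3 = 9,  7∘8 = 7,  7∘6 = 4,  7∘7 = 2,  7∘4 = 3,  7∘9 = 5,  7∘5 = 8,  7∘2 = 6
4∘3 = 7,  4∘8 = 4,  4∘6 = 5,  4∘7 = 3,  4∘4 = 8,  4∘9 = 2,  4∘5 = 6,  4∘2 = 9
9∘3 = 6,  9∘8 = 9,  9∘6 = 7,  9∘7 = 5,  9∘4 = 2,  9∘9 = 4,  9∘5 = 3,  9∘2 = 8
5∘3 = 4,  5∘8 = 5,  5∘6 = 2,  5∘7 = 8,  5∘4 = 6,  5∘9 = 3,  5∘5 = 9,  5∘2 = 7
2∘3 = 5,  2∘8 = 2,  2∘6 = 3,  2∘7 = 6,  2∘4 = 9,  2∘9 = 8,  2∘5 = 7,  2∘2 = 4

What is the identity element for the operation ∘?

The identity e satisfies e ∘ x = x for all x, so its row in the table reproduces the column headers.
Row 8 reads: 3, 8, 6, 7, 4, 9, 5, 2 — exactly the header order. So 8 is the identity.

8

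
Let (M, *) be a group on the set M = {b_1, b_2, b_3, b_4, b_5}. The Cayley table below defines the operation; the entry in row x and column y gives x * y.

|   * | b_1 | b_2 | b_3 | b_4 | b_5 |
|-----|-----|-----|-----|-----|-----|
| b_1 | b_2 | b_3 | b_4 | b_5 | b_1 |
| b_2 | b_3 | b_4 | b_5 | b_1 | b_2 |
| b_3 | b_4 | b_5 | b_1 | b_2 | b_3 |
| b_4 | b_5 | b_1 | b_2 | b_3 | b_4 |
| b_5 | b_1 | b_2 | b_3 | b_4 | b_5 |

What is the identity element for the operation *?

b_5

The identity e satisfies e * x = x for all x, so its row in the table reproduces the column headers.
Row b_5 reads: b_1, b_2, b_3, b_4, b_5 — exactly the header order. So b_5 is the identity.
(Structurally, M here is isomorphic to the cyclic group Z_5.)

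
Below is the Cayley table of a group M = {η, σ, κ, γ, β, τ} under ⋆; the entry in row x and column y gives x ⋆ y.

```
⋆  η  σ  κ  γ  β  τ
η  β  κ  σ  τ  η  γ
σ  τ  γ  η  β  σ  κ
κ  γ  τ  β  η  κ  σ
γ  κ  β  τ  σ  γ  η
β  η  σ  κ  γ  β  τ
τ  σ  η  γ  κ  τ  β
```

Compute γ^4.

γ

γ^1 = γ
γ^2 = γ ⋆ γ = σ
γ^3 = σ ⋆ γ = β
γ^4 = β ⋆ γ = γ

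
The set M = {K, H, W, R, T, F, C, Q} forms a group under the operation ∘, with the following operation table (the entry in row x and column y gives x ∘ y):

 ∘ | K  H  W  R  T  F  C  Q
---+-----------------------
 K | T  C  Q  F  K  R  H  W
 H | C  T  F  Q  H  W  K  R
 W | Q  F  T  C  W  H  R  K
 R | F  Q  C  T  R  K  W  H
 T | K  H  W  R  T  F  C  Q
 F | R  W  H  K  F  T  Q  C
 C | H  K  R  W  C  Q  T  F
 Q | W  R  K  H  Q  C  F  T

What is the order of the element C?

2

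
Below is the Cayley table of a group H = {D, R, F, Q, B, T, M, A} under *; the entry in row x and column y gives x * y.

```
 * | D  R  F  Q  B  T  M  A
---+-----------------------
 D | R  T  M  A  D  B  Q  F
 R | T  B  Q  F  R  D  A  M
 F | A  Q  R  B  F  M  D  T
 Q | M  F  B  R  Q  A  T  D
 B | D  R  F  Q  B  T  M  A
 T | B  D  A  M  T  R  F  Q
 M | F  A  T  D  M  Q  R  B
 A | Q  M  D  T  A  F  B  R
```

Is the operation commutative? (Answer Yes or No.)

F * A = T but A * F = D.
Since F and A do not commute, H is not abelian.

No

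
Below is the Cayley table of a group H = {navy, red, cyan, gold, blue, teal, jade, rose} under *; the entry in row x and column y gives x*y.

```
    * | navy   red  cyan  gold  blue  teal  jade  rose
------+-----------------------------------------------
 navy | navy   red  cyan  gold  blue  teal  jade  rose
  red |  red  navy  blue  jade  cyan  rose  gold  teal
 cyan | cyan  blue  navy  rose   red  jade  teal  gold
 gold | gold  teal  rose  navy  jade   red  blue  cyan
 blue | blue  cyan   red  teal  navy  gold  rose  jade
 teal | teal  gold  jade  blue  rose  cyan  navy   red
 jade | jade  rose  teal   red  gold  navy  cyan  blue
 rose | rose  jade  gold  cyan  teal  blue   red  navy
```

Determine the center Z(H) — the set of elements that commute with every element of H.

An element z is central iff its row equals its column in the table.
For rose: rose*jade = red ≠ blue = jade*rose, so rose ∉ Z.
Checking each element this way leaves Z(H) = {cyan, navy}.

{cyan, navy}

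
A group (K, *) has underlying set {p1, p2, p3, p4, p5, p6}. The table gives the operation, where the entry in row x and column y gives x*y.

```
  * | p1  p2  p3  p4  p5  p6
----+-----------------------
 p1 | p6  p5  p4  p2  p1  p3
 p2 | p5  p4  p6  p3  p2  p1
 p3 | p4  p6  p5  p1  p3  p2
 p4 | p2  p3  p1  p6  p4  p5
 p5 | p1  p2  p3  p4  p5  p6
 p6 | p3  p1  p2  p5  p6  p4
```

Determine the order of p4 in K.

3

The identity element is p5 (its row matches the header).
p4^1 = p4
p4^2 = p4*p4 = p6
p4^3 = p6*p4 = p5
The first power of p4 equal to the identity is p4^3, so ord(p4) = 3.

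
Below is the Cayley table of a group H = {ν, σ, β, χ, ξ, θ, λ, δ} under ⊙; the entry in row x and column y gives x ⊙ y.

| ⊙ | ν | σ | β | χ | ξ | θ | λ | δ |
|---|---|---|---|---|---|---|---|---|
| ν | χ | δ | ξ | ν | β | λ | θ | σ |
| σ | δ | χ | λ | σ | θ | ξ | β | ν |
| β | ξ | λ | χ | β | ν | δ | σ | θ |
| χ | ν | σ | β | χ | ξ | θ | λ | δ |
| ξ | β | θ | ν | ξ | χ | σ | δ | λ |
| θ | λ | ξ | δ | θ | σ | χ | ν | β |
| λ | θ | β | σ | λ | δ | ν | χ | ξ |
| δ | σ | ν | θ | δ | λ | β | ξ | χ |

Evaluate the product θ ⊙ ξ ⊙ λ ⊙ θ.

δ

θ ⊙ ξ = σ
σ ⊙ λ = β
β ⊙ θ = δ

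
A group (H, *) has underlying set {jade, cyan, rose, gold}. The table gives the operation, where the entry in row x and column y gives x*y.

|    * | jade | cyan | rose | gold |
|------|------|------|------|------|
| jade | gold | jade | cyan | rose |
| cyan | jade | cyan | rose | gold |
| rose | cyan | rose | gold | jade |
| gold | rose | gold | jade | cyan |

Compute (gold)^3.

gold

gold^1 = gold
gold^2 = gold*gold = cyan
gold^3 = cyan*gold = gold
(Structurally, H here is isomorphic to the cyclic group Z_4.)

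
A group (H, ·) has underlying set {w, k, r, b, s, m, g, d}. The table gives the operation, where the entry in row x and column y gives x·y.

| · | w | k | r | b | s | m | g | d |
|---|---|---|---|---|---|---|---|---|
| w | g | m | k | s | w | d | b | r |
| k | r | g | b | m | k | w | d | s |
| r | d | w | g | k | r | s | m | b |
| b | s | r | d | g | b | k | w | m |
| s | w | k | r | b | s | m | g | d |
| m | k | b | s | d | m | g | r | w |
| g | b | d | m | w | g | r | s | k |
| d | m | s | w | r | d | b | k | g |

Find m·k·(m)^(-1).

The identity is s. In row m, the entry s sits in column r, so m^(-1) = r.
m·k = b
b·r = d

d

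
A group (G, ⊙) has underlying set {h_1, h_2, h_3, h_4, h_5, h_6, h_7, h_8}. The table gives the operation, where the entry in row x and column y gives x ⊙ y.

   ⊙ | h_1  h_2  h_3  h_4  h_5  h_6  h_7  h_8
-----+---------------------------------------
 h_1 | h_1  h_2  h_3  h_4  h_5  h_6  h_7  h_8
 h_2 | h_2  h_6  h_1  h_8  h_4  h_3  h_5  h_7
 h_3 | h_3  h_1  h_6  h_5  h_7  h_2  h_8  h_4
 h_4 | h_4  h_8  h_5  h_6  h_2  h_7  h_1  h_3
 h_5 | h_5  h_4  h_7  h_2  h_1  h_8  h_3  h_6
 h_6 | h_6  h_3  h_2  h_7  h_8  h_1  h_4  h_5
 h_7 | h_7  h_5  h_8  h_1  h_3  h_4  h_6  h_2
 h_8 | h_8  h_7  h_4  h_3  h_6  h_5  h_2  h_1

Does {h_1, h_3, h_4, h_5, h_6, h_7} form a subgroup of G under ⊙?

No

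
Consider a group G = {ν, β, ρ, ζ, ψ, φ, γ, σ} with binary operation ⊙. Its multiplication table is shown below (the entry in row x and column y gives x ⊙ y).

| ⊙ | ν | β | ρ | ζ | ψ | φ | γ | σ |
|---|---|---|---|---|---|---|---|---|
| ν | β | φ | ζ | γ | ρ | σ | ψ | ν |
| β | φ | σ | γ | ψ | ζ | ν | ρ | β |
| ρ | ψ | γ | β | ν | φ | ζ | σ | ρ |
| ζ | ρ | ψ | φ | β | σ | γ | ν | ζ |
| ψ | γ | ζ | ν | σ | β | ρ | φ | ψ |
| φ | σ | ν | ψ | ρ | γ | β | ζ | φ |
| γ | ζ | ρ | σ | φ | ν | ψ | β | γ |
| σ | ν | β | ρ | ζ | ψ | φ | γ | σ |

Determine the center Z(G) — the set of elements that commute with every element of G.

{β, σ}

An element z is central iff its row equals its column in the table.
For ν: ν ⊙ ψ = ρ ≠ γ = ψ ⊙ ν, so ν ∉ Z.
Checking each element this way leaves Z(G) = {β, σ}.
(Structurally, G here is isomorphic to the quaternion group Q_8.)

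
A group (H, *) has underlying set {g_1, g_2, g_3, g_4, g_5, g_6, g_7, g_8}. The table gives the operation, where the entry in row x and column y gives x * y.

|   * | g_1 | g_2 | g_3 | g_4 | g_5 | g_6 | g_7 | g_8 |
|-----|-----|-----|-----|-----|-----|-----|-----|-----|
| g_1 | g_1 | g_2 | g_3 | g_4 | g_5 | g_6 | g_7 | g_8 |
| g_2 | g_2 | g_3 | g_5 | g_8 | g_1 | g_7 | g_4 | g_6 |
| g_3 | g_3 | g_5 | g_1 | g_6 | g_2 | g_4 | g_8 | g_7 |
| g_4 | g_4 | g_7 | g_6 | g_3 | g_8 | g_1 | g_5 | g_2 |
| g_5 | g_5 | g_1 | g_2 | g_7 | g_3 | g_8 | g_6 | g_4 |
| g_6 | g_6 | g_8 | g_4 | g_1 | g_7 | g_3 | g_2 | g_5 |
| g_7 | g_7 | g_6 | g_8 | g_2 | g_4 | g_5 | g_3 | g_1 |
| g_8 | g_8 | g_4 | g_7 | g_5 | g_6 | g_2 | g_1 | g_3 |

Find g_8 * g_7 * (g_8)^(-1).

The identity is g_1. In row g_8, the entry g_1 sits in column g_7, so g_8^(-1) = g_7.
g_8 * g_7 = g_1
g_1 * g_7 = g_7

g_7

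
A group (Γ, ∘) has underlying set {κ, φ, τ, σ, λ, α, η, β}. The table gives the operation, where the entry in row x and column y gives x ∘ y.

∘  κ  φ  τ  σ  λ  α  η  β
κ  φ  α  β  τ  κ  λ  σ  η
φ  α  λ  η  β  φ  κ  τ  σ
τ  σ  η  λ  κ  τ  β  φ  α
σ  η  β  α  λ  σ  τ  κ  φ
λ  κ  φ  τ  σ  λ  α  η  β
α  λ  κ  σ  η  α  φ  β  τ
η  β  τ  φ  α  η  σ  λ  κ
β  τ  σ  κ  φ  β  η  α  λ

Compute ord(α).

The identity element is λ (its row matches the header).
α^1 = α
α^2 = α ∘ α = φ
α^3 = φ ∘ α = κ
α^4 = κ ∘ α = λ
The first power of α equal to the identity is α^4, so ord(α) = 4.

4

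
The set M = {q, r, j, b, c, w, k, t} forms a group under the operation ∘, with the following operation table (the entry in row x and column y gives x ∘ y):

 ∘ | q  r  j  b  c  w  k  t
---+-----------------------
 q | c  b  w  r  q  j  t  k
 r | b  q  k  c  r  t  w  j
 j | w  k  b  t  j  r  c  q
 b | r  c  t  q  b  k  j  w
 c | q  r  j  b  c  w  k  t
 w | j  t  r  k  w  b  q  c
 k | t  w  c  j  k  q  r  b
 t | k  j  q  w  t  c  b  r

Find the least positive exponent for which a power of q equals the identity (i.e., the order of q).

The identity element is c (its row matches the header).
q^1 = q
q^2 = q ∘ q = c
The first power of q equal to the identity is q^2, so ord(q) = 2.

2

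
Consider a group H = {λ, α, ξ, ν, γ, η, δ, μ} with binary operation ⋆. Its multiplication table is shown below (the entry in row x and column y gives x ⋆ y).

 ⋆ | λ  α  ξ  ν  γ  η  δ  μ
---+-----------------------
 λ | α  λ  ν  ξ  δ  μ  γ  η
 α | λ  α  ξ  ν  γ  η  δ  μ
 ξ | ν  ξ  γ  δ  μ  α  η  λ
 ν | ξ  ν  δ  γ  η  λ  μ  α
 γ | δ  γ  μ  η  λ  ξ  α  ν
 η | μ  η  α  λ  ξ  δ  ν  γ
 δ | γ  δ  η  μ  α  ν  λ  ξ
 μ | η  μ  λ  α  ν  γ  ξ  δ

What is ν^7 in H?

μ

ν^1 = ν
ν^2 = ν ⋆ ν = γ
ν^3 = γ ⋆ ν = η
ν^4 = η ⋆ ν = λ
ν^5 = λ ⋆ ν = ξ
ν^6 = ξ ⋆ ν = δ
ν^7 = δ ⋆ ν = μ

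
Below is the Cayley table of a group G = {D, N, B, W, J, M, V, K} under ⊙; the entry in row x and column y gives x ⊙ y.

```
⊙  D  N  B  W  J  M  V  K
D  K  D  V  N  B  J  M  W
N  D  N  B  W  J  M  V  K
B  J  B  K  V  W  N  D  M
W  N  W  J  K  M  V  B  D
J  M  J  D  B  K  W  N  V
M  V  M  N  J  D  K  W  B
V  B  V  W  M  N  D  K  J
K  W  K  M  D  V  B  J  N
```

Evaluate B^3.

B^1 = B
B^2 = B ⊙ B = K
B^3 = K ⊙ B = M
(Structurally, G here is isomorphic to the quaternion group Q_8.)

M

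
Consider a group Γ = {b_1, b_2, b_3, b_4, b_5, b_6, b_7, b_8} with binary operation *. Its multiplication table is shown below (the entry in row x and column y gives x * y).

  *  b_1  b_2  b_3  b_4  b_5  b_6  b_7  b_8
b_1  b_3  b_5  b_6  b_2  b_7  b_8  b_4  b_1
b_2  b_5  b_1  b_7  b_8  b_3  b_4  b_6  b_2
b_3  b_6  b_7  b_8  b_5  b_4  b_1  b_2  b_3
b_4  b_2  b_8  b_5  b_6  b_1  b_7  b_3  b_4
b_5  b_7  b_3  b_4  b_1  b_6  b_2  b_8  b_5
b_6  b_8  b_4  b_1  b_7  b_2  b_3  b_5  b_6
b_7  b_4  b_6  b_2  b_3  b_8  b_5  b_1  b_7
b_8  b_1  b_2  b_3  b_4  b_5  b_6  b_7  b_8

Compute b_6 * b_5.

Read row b_6, column b_5: b_6 * b_5 = b_2.

b_2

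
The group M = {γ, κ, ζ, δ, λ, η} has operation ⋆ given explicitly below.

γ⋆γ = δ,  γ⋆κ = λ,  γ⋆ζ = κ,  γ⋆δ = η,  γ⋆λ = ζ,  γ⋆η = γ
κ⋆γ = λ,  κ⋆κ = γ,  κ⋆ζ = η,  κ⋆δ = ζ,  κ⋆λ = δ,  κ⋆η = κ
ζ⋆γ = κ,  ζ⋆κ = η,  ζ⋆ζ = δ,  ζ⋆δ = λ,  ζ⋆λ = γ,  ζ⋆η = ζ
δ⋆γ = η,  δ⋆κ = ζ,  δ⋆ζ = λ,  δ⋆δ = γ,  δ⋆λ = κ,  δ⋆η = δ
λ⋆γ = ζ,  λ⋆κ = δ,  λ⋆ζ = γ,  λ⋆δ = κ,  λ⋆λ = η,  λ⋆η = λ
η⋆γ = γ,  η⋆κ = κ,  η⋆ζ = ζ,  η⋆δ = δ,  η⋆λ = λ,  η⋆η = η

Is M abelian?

Yes

Check whether the table is symmetric across its main diagonal.
Every entry (row x, col y) equals the entry (row y, col x), so M is abelian.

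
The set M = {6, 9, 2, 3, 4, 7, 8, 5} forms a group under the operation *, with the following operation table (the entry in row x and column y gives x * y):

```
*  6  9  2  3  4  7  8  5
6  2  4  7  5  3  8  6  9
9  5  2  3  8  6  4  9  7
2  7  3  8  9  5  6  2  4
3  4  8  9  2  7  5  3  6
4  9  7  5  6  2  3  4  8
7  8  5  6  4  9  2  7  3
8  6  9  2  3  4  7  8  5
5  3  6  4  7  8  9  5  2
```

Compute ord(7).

4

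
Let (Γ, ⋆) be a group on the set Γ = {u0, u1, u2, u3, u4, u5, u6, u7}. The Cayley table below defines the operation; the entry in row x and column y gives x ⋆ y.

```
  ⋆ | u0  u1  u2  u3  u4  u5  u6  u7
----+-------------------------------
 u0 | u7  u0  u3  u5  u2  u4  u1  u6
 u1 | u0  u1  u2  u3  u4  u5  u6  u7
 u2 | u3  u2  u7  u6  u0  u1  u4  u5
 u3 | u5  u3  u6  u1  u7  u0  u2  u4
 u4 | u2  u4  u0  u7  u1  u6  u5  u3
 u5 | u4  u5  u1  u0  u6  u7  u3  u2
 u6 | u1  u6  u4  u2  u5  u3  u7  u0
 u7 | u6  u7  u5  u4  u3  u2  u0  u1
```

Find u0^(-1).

u6

First locate the identity: row u1 matches the header, so u1 is the identity.
Scan row u0 for u1: u0 ⋆ u6 = u1. Hence u0^(-1) = u6.
(Structurally, Γ here is isomorphic to Z_2 x Z_4.)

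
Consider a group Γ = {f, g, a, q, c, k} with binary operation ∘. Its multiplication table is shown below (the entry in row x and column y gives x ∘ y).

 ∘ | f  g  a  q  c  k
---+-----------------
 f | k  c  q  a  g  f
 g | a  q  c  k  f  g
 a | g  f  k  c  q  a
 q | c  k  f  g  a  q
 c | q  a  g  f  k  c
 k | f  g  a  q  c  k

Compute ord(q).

3

The identity element is k (its row matches the header).
q^1 = q
q^2 = q ∘ q = g
q^3 = g ∘ q = k
The first power of q equal to the identity is q^3, so ord(q) = 3.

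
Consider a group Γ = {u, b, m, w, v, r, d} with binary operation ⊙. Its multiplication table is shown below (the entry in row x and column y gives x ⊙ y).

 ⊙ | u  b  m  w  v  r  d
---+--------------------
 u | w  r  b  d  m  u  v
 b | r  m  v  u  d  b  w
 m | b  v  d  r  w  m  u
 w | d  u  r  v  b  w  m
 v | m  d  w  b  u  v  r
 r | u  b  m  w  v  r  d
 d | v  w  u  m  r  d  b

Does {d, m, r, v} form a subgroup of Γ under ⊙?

d ⊙ d = b, which is not in {d, m, r, v}.
The subset is not closed under ⊙, so it is not a subgroup.

No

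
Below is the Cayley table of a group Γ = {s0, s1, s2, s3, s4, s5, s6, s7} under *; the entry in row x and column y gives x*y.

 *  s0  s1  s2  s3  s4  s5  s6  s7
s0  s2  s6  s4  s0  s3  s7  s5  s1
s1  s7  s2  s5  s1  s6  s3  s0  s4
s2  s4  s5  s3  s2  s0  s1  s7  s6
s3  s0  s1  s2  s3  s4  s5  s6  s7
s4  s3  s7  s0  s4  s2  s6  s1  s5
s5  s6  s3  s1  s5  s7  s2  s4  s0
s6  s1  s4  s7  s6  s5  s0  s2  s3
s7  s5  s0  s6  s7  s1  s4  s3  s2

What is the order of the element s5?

4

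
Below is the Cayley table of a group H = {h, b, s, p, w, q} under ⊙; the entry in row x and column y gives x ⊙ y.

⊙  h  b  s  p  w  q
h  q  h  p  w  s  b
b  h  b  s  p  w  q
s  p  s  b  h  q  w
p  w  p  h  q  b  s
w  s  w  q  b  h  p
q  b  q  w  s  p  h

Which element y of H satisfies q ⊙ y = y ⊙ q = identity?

First locate the identity: row b matches the header, so b is the identity.
Scan row q for b: q ⊙ h = b. Hence q^(-1) = h.

h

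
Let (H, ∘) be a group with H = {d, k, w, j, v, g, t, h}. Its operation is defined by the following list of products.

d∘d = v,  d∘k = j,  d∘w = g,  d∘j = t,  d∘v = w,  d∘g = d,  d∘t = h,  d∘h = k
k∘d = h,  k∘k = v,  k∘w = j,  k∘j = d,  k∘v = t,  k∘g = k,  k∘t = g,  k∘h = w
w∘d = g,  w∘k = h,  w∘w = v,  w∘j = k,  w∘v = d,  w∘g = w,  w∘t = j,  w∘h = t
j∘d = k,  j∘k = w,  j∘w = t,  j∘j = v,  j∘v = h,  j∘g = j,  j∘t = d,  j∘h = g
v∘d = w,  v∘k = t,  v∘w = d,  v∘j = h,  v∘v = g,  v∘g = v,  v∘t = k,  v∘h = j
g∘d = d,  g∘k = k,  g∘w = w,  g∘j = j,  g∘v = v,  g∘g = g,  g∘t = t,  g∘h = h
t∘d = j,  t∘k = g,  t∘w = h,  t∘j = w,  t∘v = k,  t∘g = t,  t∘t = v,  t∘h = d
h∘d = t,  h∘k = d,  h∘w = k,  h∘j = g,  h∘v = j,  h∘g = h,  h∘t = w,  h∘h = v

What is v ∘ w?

d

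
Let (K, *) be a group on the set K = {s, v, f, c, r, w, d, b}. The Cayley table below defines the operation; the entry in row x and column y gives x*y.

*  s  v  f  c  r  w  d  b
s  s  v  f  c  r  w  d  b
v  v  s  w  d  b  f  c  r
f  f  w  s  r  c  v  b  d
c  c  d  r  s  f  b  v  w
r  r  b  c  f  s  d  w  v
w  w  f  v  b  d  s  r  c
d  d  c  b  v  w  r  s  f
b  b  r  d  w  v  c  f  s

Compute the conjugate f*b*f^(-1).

The identity is s. In row f, the entry s sits in column f, so f^(-1) = f.
f*b = d
d*f = b

b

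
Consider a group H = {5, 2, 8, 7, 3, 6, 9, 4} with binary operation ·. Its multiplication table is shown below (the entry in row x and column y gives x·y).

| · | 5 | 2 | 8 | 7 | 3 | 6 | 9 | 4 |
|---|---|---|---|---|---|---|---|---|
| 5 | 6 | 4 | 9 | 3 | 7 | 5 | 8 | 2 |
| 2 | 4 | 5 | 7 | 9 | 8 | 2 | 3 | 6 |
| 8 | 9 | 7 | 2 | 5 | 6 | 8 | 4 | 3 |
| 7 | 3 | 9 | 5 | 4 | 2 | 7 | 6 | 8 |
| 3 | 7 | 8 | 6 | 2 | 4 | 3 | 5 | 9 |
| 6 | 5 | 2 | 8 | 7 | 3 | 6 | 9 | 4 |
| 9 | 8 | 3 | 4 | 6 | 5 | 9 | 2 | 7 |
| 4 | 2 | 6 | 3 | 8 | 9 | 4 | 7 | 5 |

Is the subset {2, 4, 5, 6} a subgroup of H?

Yes

{2, 4, 5, 6} contains the identity 6.
Checking products: every product of two elements of {2, 4, 5, 6} (read from the table) lies in {2, 4, 5, 6}, so the set is closed.
In a finite group, a nonempty closed subset is a subgroup. So {2, 4, 5, 6} ≤ H.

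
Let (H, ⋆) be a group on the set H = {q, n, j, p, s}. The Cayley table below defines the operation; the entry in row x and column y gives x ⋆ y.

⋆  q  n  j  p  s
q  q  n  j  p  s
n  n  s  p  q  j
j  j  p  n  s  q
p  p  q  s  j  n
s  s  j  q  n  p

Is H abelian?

Yes

Check whether the table is symmetric across its main diagonal.
Every entry (row x, col y) equals the entry (row y, col x), so H is abelian.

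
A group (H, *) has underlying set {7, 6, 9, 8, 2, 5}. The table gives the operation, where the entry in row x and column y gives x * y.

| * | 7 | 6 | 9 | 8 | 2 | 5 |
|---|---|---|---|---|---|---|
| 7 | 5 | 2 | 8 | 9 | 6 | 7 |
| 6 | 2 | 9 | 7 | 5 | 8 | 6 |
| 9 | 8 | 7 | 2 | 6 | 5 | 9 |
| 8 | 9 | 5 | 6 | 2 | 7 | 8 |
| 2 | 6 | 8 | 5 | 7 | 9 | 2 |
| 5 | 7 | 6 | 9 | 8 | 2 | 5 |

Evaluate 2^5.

9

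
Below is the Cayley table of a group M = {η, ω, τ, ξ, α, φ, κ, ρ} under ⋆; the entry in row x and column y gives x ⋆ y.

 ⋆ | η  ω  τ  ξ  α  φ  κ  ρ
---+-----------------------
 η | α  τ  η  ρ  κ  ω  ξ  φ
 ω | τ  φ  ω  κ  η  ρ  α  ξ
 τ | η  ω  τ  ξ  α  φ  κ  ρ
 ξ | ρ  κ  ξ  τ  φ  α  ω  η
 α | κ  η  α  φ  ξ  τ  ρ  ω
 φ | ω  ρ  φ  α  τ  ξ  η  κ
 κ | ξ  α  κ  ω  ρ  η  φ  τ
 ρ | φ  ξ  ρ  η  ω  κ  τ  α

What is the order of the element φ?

4

The identity element is τ (its row matches the header).
φ^1 = φ
φ^2 = φ ⋆ φ = ξ
φ^3 = ξ ⋆ φ = α
φ^4 = α ⋆ φ = τ
The first power of φ equal to the identity is φ^4, so ord(φ) = 4.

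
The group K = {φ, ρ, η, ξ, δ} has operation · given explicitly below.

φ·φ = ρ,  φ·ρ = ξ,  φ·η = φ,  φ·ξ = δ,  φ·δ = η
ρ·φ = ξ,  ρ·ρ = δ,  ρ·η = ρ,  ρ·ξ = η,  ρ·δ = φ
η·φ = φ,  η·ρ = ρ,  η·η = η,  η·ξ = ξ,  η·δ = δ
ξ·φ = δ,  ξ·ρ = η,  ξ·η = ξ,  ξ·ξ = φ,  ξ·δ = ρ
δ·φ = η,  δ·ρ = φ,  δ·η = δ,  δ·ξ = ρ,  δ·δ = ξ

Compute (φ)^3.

φ^1 = φ
φ^2 = φ·φ = ρ
φ^3 = ρ·φ = ξ
(Structurally, K here is isomorphic to the cyclic group Z_5.)

ξ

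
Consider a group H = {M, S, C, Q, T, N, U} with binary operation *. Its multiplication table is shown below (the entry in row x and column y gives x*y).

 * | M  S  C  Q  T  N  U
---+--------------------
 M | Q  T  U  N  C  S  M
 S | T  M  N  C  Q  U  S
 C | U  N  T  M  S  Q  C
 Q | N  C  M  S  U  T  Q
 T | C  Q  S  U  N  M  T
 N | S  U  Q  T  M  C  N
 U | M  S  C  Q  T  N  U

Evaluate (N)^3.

Q

N^1 = N
N^2 = N*N = C
N^3 = C*N = Q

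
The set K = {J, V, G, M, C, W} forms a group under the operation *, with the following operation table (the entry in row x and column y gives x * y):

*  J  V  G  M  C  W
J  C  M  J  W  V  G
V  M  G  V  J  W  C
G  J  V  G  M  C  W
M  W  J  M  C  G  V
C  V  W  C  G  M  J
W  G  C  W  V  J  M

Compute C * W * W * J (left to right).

C * W = J
J * W = G
G * J = J

J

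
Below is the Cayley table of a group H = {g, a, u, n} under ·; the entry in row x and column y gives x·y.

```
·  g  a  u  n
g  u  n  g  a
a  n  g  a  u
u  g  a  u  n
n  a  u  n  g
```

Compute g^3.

g^1 = g
g^2 = g·g = u
g^3 = u·g = g

g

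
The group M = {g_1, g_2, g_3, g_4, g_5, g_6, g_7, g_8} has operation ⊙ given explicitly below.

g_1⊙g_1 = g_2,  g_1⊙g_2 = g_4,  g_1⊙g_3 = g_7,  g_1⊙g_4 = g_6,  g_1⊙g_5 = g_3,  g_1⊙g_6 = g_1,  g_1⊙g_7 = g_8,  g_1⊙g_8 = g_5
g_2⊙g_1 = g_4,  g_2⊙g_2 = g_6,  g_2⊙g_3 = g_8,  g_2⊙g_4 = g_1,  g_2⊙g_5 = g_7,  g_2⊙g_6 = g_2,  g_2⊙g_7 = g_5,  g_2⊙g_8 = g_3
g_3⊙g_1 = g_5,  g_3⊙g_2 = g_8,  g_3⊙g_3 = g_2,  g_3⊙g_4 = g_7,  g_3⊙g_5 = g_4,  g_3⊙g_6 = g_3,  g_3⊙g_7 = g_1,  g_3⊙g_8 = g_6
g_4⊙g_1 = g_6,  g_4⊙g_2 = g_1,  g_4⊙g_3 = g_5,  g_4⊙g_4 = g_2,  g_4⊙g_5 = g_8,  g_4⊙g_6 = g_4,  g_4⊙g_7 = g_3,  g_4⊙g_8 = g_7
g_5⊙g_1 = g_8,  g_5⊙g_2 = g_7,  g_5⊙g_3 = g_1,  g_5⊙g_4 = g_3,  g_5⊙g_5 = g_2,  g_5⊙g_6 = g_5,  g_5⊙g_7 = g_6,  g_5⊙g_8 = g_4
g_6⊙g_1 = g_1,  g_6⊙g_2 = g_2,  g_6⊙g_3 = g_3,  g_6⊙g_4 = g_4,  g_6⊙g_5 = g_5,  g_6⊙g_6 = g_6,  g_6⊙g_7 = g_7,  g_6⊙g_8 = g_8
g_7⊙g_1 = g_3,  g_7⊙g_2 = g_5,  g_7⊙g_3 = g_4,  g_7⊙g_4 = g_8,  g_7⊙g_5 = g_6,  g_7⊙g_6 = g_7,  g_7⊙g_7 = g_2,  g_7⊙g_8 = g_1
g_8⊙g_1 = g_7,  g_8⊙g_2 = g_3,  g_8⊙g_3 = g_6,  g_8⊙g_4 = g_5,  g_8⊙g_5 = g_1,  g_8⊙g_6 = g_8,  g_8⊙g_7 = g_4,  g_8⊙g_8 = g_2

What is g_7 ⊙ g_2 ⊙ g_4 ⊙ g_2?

g_8

g_7 ⊙ g_2 = g_5
g_5 ⊙ g_4 = g_3
g_3 ⊙ g_2 = g_8
(Structurally, M here is isomorphic to the quaternion group Q_8.)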